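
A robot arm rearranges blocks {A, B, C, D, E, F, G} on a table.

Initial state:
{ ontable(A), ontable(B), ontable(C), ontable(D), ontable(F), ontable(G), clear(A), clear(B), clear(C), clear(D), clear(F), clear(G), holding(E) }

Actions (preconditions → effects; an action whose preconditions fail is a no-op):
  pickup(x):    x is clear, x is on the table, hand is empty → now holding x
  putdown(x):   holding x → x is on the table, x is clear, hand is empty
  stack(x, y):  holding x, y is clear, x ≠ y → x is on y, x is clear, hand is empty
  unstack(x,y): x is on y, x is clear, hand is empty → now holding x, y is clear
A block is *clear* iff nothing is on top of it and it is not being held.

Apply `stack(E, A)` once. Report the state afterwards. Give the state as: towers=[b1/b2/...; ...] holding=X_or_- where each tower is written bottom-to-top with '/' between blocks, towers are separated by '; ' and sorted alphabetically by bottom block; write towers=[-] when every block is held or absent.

before: towers=[A; B; C; D; F; G] holding=E
pre[stack(E, A)]: holding(E) yes, clear(A) yes, E≠A yes
all met → apply stack(E, A)
after:  towers=[A/E; B; C; D; F; G] holding=-

towers=[A/E; B; C; D; F; G] holding=-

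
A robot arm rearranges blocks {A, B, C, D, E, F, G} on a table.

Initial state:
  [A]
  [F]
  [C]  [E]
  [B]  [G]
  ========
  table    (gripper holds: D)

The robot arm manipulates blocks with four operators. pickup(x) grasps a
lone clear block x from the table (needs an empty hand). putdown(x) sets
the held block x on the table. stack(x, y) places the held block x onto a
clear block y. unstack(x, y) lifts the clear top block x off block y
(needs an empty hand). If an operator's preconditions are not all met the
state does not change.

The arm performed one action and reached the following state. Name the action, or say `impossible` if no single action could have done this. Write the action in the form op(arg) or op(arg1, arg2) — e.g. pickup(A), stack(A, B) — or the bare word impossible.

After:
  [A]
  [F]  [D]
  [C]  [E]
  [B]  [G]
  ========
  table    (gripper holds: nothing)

stack(D, E)

target: towers=[B/C/F/A; G/E/D] holding=-
        putdown(D) → towers=[B/C/F/A; D; G/E] holding=-
       stack(D, A) → towers=[B/C/F/A/D; G/E] holding=-
       stack(D, E) → towers=[B/C/F/A; G/E/D] holding=-  ← match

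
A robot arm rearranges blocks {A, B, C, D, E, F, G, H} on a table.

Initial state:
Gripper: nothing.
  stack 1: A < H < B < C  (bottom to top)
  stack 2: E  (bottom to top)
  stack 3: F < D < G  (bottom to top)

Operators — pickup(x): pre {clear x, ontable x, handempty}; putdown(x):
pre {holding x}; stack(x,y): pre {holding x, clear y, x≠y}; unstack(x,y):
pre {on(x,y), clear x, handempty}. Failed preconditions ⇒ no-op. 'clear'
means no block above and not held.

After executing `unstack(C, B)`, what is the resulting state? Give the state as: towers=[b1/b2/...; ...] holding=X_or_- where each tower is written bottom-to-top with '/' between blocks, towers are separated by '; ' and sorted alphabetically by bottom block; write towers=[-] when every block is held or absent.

towers=[A/H/B; E; F/D/G] holding=C

before: towers=[A/H/B/C; E; F/D/G] holding=-
pre[unstack(C, B)]: on(C,B) ✓, clear(C) ✓, handempty ✓
all met → apply unstack(C, B)
after:  towers=[A/H/B; E; F/D/G] holding=C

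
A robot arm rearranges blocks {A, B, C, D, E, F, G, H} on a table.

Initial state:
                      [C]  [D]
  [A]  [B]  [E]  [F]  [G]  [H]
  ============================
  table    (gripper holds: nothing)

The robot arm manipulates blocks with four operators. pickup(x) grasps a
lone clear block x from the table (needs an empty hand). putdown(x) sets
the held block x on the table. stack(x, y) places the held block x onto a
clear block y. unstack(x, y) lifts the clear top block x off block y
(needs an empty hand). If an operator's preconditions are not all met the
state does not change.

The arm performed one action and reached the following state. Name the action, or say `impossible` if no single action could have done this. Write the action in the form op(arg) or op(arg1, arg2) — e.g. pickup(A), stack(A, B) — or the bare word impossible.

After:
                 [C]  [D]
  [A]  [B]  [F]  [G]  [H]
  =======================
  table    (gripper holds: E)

pickup(E)

target: towers=[A; B; F; G/C; H/D] holding=E
         pickup(A) → towers=[B; E; F; G/C; H/D] holding=A
         pickup(E) → towers=[A; B; F; G/C; H/D] holding=E  ← match
         pickup(B) → towers=[A; E; F; G/C; H/D] holding=B
         pickup(F) → towers=[A; B; E; G/C; H/D] holding=F
     unstack(D, H) → towers=[A; B; E; F; G/C; H] holding=D
     unstack(C, G) → towers=[A; B; E; F; G; H/D] holding=C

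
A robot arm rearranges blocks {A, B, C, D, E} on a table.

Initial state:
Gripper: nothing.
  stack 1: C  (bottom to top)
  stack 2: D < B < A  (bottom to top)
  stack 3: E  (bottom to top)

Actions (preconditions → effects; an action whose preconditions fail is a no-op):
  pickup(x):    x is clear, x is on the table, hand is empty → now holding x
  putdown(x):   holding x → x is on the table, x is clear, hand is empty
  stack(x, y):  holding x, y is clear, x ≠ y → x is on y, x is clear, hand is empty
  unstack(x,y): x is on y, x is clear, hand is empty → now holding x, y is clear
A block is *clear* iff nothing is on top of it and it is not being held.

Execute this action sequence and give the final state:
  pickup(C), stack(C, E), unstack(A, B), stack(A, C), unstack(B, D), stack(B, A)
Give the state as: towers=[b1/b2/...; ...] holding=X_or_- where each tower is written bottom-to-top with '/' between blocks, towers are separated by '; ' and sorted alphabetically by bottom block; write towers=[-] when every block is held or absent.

step 1 (pickup(C)): towers=[D/B/A; E] holding=C
step 2 (stack(C, E)): towers=[D/B/A; E/C] holding=-
step 3 (unstack(A, B)): towers=[D/B; E/C] holding=A
step 4 (stack(A, C)): towers=[D/B; E/C/A] holding=-
step 5 (unstack(B, D)): towers=[D; E/C/A] holding=B
step 6 (stack(B, A)): towers=[D; E/C/A/B] holding=-

towers=[D; E/C/A/B] holding=-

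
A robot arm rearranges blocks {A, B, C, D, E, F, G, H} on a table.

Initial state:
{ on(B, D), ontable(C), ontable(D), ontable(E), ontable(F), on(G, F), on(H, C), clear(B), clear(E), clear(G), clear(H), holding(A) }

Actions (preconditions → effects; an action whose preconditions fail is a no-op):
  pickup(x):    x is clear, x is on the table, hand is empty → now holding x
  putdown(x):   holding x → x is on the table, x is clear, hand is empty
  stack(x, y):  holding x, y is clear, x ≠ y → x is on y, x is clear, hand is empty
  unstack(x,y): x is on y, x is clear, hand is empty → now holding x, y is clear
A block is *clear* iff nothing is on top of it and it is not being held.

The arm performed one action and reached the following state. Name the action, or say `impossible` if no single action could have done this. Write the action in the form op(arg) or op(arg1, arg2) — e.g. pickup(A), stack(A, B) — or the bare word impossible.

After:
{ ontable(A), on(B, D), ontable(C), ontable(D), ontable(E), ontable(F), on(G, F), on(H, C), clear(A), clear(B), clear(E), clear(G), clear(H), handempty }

putdown(A)

target: towers=[A; C/H; D/B; E; F/G] holding=-
        putdown(A) → towers=[A; C/H; D/B; E; F/G] holding=-  ← match
       stack(A, G) → towers=[C/H; D/B; E; F/G/A] holding=-
       stack(A, E) → towers=[C/H; D/B; E/A; F/G] holding=-
       stack(A, H) → towers=[C/H/A; D/B; E; F/G] holding=-
       stack(A, B) → towers=[C/H; D/B/A; E; F/G] holding=-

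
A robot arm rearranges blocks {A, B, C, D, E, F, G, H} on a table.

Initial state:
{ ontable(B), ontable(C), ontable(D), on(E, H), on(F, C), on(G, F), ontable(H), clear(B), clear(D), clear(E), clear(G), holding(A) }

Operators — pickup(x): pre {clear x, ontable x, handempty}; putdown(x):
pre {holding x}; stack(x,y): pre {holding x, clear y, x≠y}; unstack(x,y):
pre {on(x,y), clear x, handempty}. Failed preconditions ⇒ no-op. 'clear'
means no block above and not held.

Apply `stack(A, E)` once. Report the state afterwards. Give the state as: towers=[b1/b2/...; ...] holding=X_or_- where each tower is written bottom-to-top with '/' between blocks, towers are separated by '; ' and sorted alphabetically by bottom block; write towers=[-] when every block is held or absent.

before: towers=[B; C/F/G; D; H/E] holding=A
pre[stack(A, E)]: holding(A) ok, clear(E) ok, A≠E ok
all met → apply stack(A, E)
after:  towers=[B; C/F/G; D; H/E/A] holding=-

towers=[B; C/F/G; D; H/E/A] holding=-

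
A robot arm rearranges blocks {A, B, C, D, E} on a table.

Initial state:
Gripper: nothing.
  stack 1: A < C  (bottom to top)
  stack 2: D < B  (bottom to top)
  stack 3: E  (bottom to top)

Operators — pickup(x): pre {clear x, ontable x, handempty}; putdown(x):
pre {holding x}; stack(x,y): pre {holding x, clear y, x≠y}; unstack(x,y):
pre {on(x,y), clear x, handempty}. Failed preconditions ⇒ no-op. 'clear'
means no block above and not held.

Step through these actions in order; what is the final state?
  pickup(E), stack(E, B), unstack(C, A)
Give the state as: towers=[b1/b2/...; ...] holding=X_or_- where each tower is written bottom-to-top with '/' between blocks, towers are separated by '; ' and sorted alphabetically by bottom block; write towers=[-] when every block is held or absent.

step 1 (pickup(E)): towers=[A/C; D/B] holding=E
step 2 (stack(E, B)): towers=[A/C; D/B/E] holding=-
step 3 (unstack(C, A)): towers=[A; D/B/E] holding=C

towers=[A; D/B/E] holding=C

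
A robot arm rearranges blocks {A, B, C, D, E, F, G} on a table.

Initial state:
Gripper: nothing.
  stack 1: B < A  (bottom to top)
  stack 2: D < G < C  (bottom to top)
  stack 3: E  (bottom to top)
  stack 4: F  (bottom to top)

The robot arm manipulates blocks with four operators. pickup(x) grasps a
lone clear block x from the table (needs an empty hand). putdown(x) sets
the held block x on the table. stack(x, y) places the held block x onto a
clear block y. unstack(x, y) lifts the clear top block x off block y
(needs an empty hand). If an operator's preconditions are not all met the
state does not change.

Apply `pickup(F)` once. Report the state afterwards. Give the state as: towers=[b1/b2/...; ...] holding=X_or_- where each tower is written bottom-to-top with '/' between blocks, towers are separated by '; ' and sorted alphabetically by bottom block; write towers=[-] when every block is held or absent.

towers=[B/A; D/G/C; E] holding=F

before: towers=[B/A; D/G/C; E; F] holding=-
pre[pickup(F)]: clear(F) ✓, ontable(F) ✓, handempty ✓
all met → apply pickup(F)
after:  towers=[B/A; D/G/C; E] holding=F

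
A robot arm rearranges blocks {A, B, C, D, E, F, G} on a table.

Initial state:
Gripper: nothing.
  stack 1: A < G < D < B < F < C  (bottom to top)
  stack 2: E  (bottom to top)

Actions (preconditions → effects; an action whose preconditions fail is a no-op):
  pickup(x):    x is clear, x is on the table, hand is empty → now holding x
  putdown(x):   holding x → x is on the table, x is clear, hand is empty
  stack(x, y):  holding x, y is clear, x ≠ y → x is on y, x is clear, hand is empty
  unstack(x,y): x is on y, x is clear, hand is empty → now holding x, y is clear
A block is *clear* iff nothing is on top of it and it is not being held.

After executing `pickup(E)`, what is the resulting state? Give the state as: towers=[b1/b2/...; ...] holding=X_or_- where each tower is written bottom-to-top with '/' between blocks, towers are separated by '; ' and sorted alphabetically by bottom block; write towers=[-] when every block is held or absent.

towers=[A/G/D/B/F/C] holding=E

before: towers=[A/G/D/B/F/C; E] holding=-
pre[pickup(E)]: clear(E) yes, ontable(E) yes, handempty yes
all met → apply pickup(E)
after:  towers=[A/G/D/B/F/C] holding=E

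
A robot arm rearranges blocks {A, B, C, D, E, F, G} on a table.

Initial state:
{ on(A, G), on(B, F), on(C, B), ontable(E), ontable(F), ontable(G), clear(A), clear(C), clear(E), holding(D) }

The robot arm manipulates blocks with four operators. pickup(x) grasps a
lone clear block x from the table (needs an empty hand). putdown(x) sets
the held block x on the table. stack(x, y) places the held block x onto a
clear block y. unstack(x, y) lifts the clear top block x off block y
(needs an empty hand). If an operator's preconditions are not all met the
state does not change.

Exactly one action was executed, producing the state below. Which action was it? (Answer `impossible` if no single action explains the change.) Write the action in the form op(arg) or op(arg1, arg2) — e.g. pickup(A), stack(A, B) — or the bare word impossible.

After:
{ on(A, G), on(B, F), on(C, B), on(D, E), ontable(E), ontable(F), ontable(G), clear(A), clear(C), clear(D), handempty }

target: towers=[E/D; F/B/C; G/A] holding=-
        putdown(D) → towers=[D; E; F/B/C; G/A] holding=-
       stack(D, A) → towers=[E; F/B/C; G/A/D] holding=-
       stack(D, E) → towers=[E/D; F/B/C; G/A] holding=-  ← match
       stack(D, C) → towers=[E; F/B/C/D; G/A] holding=-

stack(D, E)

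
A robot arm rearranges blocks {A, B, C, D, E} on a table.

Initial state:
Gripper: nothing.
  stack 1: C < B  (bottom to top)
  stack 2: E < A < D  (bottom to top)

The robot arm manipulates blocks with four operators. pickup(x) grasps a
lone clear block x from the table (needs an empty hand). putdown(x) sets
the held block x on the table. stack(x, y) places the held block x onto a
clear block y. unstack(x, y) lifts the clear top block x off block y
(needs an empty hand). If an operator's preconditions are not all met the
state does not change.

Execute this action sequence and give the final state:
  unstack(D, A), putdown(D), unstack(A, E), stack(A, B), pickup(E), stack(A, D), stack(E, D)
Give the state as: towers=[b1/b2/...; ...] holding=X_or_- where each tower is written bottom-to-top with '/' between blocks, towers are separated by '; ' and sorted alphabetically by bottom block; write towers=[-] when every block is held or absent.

step 1 (unstack(D, A)): towers=[C/B; E/A] holding=D
step 2 (putdown(D)): towers=[C/B; D; E/A] holding=-
step 3 (unstack(A, E)): towers=[C/B; D; E] holding=A
step 4 (stack(A, B)): towers=[C/B/A; D; E] holding=-
step 5 (pickup(E)): towers=[C/B/A; D] holding=E
step 6 (stack(A, D)) [no-op]: towers=[C/B/A; D] holding=E
step 7 (stack(E, D)): towers=[C/B/A; D/E] holding=-

towers=[C/B/A; D/E] holding=-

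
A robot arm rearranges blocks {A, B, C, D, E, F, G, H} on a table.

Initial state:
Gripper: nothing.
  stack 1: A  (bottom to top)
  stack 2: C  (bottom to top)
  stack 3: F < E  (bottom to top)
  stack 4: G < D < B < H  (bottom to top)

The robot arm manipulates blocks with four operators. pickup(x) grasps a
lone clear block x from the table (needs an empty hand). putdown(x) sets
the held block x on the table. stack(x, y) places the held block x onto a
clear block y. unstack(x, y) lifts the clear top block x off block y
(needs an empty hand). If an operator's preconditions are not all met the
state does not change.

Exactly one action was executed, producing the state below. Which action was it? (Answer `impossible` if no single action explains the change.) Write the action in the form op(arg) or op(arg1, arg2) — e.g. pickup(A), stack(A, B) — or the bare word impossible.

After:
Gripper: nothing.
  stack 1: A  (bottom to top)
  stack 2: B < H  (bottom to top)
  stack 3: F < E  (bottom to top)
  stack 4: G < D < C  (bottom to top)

target: towers=[A; B/H; F/E; G/D/C] holding=-
         pickup(A) → towers=[C; F/E; G/D/B/H] holding=A
     unstack(E, F) → towers=[A; C; F; G/D/B/H] holding=E
     unstack(H, B) → towers=[A; C; F/E; G/D/B] holding=H
         pickup(C) → towers=[A; F/E; G/D/B/H] holding=C
none of the 4 applicable actions match → impossible

impossible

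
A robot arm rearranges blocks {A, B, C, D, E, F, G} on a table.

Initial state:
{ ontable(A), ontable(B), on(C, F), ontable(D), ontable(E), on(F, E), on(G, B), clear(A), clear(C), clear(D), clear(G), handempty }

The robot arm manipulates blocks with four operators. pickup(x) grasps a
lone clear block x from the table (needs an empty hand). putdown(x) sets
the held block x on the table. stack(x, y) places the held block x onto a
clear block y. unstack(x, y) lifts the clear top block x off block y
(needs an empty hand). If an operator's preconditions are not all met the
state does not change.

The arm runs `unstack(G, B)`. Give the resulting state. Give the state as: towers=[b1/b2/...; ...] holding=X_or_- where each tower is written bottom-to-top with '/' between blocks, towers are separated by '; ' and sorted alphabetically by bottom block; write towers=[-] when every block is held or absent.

before: towers=[A; B/G; D; E/F/C] holding=-
pre[unstack(G, B)]: on(G,B) yes, clear(G) yes, handempty yes
all met → apply unstack(G, B)
after:  towers=[A; B; D; E/F/C] holding=G

towers=[A; B; D; E/F/C] holding=G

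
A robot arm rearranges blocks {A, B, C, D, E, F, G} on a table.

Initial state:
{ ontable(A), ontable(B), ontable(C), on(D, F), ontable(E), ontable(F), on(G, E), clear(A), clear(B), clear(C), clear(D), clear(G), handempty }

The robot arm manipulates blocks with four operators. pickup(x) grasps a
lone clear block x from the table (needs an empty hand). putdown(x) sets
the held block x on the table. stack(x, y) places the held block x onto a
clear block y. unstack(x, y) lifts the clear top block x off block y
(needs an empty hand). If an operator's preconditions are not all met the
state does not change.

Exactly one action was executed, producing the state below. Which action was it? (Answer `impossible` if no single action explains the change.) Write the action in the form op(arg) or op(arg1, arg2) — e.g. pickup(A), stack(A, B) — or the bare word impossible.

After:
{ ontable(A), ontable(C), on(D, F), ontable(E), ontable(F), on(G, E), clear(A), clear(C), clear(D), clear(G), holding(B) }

target: towers=[A; C; E/G; F/D] holding=B
         pickup(B) → towers=[A; C; E/G; F/D] holding=B  ← match
     unstack(G, E) → towers=[A; B; C; E; F/D] holding=G
     unstack(D, F) → towers=[A; B; C; E/G; F] holding=D
         pickup(A) → towers=[B; C; E/G; F/D] holding=A
         pickup(C) → towers=[A; B; E/G; F/D] holding=C

pickup(B)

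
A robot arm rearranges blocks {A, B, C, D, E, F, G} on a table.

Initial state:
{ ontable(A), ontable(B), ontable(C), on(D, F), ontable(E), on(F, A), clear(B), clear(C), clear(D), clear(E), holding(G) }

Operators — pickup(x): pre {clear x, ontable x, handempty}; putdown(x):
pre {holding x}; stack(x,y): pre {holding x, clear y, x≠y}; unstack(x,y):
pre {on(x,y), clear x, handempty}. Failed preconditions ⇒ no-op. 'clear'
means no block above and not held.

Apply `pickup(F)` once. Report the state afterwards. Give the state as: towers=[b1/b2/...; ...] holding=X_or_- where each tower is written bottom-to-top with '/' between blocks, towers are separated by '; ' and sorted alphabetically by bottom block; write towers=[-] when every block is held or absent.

before: towers=[A/F/D; B; C; E] holding=G
pre[pickup(F)]: clear(F) ✗, ontable(F) ✗, handempty ✗
clear(F), ontable(F), handempty unmet → pickup(F) is a no-op
after:  towers=[A/F/D; B; C; E] holding=G

towers=[A/F/D; B; C; E] holding=G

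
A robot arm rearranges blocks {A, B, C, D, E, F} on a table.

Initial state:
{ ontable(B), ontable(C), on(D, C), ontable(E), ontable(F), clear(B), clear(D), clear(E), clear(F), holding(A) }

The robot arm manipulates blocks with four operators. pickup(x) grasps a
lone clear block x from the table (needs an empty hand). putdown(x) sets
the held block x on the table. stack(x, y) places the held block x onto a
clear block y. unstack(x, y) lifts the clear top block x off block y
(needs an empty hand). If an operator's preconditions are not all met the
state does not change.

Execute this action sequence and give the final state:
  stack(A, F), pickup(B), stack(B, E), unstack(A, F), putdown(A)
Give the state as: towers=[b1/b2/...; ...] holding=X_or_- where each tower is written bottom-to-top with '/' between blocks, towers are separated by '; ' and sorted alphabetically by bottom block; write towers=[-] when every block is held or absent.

step 1 (stack(A, F)): towers=[B; C/D; E; F/A] holding=-
step 2 (pickup(B)): towers=[C/D; E; F/A] holding=B
step 3 (stack(B, E)): towers=[C/D; E/B; F/A] holding=-
step 4 (unstack(A, F)): towers=[C/D; E/B; F] holding=A
step 5 (putdown(A)): towers=[A; C/D; E/B; F] holding=-

towers=[A; C/D; E/B; F] holding=-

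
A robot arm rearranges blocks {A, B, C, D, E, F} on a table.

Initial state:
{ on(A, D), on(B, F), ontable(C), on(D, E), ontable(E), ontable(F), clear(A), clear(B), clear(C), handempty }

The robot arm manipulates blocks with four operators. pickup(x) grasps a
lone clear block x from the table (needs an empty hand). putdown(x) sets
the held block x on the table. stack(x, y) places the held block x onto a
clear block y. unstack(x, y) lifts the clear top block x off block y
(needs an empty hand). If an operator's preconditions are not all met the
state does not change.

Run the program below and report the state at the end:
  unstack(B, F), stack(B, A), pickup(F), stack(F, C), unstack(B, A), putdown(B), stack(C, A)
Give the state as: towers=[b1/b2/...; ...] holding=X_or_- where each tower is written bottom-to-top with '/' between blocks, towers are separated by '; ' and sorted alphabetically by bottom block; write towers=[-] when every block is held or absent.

step 1 (unstack(B, F)): towers=[C; E/D/A; F] holding=B
step 2 (stack(B, A)): towers=[C; E/D/A/B; F] holding=-
step 3 (pickup(F)): towers=[C; E/D/A/B] holding=F
step 4 (stack(F, C)): towers=[C/F; E/D/A/B] holding=-
step 5 (unstack(B, A)): towers=[C/F; E/D/A] holding=B
step 6 (putdown(B)): towers=[B; C/F; E/D/A] holding=-
step 7 (stack(C, A)) [no-op]: towers=[B; C/F; E/D/A] holding=-

towers=[B; C/F; E/D/A] holding=-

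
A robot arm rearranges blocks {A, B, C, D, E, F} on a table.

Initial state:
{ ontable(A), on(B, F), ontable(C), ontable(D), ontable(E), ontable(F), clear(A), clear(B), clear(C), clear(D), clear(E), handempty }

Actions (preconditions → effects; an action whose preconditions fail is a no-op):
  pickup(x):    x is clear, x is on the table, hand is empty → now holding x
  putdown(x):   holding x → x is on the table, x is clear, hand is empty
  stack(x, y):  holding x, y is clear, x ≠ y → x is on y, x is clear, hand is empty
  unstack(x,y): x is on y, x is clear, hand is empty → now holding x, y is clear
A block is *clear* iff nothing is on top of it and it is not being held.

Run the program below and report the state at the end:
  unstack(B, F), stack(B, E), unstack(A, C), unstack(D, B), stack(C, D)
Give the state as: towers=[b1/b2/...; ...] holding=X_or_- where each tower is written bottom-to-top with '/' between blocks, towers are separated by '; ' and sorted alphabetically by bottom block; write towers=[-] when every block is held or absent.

towers=[A; C; D; E/B; F] holding=-

step 1 (unstack(B, F)): towers=[A; C; D; E; F] holding=B
step 2 (stack(B, E)): towers=[A; C; D; E/B; F] holding=-
step 3 (unstack(A, C)) [no-op]: towers=[A; C; D; E/B; F] holding=-
step 4 (unstack(D, B)) [no-op]: towers=[A; C; D; E/B; F] holding=-
step 5 (stack(C, D)) [no-op]: towers=[A; C; D; E/B; F] holding=-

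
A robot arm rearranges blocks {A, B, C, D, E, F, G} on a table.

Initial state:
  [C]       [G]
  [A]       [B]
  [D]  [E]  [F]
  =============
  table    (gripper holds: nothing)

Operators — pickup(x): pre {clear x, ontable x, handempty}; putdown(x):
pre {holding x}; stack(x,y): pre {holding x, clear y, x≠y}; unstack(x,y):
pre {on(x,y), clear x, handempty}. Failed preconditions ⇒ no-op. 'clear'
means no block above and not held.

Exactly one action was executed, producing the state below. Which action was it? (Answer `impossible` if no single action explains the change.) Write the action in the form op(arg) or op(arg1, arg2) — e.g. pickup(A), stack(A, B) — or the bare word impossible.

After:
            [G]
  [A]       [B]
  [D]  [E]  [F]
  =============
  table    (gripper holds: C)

target: towers=[D/A; E; F/B/G] holding=C
     unstack(G, B) → towers=[D/A/C; E; F/B] holding=G
         pickup(E) → towers=[D/A/C; F/B/G] holding=E
     unstack(C, A) → towers=[D/A; E; F/B/G] holding=C  ← match

unstack(C, A)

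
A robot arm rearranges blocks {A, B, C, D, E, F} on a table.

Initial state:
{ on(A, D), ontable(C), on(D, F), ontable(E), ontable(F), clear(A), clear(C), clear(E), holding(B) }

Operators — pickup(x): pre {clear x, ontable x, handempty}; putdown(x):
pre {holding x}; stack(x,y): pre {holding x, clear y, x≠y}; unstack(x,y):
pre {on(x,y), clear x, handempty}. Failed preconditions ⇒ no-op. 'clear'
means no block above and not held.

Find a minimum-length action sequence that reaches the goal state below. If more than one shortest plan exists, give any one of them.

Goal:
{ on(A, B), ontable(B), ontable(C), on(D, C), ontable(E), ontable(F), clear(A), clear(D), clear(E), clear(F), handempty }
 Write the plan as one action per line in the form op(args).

step 1 (putdown(B)): towers=[B; C; E; F/D/A] holding=-
step 2 (unstack(A, D)): towers=[B; C; E; F/D] holding=A
step 3 (stack(A, B)): towers=[B/A; C; E; F/D] holding=-
step 4 (unstack(D, F)): towers=[B/A; C; E; F] holding=D
step 5 (stack(D, C)): towers=[B/A; C/D; E; F] holding=-
goal check: towers=[B/A; C/D; E; F] holding=- — reached (length 5, optimal by BFS)

putdown(B)
unstack(A, D)
stack(A, B)
unstack(D, F)
stack(D, C)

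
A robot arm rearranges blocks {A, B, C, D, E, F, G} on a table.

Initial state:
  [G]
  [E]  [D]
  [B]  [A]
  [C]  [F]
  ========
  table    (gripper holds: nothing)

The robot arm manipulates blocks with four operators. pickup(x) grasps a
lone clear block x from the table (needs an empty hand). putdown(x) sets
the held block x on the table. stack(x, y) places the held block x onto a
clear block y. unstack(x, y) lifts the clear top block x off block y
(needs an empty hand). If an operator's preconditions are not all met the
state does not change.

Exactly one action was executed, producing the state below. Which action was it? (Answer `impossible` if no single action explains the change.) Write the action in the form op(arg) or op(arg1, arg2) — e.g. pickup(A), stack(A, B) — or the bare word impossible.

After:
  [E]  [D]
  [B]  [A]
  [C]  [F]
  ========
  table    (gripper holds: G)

unstack(G, E)

target: towers=[C/B/E; F/A/D] holding=G
     unstack(G, E) → towers=[C/B/E; F/A/D] holding=G  ← match
     unstack(D, A) → towers=[C/B/E/G; F/A] holding=D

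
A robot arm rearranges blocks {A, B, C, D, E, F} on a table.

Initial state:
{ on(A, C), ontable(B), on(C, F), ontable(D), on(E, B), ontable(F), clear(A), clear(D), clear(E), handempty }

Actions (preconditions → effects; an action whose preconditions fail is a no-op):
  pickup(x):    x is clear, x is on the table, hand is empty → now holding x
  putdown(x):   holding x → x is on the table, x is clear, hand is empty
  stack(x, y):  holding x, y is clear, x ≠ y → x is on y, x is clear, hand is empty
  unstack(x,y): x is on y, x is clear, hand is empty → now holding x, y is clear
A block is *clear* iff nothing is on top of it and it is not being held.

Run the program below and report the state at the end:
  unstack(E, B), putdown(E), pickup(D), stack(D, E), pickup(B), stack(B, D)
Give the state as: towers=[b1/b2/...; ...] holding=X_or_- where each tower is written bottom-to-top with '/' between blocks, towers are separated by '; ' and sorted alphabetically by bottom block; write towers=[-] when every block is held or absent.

towers=[E/D/B; F/C/A] holding=-

step 1 (unstack(E, B)): towers=[B; D; F/C/A] holding=E
step 2 (putdown(E)): towers=[B; D; E; F/C/A] holding=-
step 3 (pickup(D)): towers=[B; E; F/C/A] holding=D
step 4 (stack(D, E)): towers=[B; E/D; F/C/A] holding=-
step 5 (pickup(B)): towers=[E/D; F/C/A] holding=B
step 6 (stack(B, D)): towers=[E/D/B; F/C/A] holding=-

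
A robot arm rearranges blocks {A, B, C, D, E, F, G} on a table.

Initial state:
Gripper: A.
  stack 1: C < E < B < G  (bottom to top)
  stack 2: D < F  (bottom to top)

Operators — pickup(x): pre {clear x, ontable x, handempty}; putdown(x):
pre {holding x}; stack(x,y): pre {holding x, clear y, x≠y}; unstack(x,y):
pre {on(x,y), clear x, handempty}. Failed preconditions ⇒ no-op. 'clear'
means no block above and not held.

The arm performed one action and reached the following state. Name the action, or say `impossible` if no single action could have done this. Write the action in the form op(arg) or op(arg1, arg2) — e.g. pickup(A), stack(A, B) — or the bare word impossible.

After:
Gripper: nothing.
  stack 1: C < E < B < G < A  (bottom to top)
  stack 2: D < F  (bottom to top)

stack(A, G)

target: towers=[C/E/B/G/A; D/F] holding=-
        putdown(A) → towers=[A; C/E/B/G; D/F] holding=-
       stack(A, F) → towers=[C/E/B/G; D/F/A] holding=-
       stack(A, G) → towers=[C/E/B/G/A; D/F] holding=-  ← match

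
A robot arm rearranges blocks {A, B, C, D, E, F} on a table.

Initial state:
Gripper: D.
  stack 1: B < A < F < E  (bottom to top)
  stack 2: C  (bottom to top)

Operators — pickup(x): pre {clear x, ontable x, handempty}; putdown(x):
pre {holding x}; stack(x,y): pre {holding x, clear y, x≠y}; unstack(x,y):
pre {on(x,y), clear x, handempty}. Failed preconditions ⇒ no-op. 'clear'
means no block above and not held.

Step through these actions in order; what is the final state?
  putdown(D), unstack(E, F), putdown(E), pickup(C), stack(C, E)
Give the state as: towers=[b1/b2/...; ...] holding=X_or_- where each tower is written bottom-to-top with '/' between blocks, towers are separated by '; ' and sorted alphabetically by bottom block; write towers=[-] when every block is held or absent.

towers=[B/A/F; D; E/C] holding=-

step 1 (putdown(D)): towers=[B/A/F/E; C; D] holding=-
step 2 (unstack(E, F)): towers=[B/A/F; C; D] holding=E
step 3 (putdown(E)): towers=[B/A/F; C; D; E] holding=-
step 4 (pickup(C)): towers=[B/A/F; D; E] holding=C
step 5 (stack(C, E)): towers=[B/A/F; D; E/C] holding=-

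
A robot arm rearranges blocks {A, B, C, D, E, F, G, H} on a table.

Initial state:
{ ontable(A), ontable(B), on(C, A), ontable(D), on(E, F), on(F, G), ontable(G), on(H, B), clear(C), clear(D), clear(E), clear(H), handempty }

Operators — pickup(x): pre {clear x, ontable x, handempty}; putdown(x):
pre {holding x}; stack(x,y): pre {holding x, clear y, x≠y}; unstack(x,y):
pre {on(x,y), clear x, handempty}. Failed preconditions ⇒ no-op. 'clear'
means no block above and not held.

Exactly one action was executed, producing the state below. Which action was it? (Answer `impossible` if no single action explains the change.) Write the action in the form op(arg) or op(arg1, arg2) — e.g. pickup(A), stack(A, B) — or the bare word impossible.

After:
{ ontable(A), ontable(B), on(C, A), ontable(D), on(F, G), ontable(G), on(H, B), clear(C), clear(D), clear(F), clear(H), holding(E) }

target: towers=[A/C; B/H; D; G/F] holding=E
     unstack(E, F) → towers=[A/C; B/H; D; G/F] holding=E  ← match
     unstack(H, B) → towers=[A/C; B; D; G/F/E] holding=H
         pickup(D) → towers=[A/C; B/H; G/F/E] holding=D
     unstack(C, A) → towers=[A; B/H; D; G/F/E] holding=C

unstack(E, F)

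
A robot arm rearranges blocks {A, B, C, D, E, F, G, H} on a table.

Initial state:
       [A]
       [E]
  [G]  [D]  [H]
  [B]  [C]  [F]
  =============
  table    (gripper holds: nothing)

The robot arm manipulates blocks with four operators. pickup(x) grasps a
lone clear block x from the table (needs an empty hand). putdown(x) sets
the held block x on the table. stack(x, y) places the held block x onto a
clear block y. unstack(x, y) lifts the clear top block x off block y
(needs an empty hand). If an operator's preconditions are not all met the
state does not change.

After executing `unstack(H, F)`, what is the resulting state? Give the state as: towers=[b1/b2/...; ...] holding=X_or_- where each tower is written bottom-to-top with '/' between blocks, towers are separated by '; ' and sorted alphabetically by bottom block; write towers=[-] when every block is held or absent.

before: towers=[B/G; C/D/E/A; F/H] holding=-
pre[unstack(H, F)]: on(H,F) ok, clear(H) ok, handempty ok
all met → apply unstack(H, F)
after:  towers=[B/G; C/D/E/A; F] holding=H

towers=[B/G; C/D/E/A; F] holding=H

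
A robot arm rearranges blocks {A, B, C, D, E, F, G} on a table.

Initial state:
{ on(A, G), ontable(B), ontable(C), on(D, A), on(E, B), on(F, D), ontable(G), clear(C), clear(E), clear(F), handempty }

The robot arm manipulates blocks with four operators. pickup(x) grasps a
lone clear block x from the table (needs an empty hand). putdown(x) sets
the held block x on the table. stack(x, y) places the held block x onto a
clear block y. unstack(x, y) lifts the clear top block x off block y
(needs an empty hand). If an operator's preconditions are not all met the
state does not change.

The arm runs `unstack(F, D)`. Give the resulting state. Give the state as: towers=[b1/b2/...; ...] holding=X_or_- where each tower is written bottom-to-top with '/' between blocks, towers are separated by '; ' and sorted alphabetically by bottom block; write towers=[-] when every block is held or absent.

before: towers=[B/E; C; G/A/D/F] holding=-
pre[unstack(F, D)]: on(F,D) yes, clear(F) yes, handempty yes
all met → apply unstack(F, D)
after:  towers=[B/E; C; G/A/D] holding=F

towers=[B/E; C; G/A/D] holding=F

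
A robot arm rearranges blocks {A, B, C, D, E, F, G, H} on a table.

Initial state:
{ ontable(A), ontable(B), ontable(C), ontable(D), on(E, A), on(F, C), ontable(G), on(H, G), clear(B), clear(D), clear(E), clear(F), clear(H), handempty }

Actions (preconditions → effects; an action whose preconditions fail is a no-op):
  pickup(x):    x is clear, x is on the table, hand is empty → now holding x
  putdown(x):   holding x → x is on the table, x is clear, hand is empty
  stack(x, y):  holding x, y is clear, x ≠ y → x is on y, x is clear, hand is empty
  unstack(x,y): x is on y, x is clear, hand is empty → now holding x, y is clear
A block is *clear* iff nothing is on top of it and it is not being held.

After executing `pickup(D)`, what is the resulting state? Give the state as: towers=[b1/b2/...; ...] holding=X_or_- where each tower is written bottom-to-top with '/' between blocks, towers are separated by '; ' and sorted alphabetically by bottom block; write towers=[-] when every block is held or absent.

towers=[A/E; B; C/F; G/H] holding=D

before: towers=[A/E; B; C/F; D; G/H] holding=-
pre[pickup(D)]: clear(D) yes, ontable(D) yes, handempty yes
all met → apply pickup(D)
after:  towers=[A/E; B; C/F; G/H] holding=D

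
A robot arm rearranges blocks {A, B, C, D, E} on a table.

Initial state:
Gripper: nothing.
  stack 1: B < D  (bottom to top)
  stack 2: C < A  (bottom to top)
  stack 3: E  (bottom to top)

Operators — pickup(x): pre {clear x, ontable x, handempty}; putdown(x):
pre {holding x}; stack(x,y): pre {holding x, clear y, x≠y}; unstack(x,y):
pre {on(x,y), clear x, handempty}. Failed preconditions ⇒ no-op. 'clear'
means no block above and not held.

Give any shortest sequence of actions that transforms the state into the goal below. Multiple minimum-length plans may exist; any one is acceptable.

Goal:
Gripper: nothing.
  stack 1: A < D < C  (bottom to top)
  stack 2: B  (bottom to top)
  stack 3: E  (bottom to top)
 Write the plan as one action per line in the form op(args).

step 1 (unstack(A, C)): towers=[B/D; C; E] holding=A
step 2 (putdown(A)): towers=[A; B/D; C; E] holding=-
step 3 (unstack(D, B)): towers=[A; B; C; E] holding=D
step 4 (stack(D, A)): towers=[A/D; B; C; E] holding=-
step 5 (pickup(C)): towers=[A/D; B; E] holding=C
step 6 (stack(C, D)): towers=[A/D/C; B; E] holding=-
goal check: towers=[A/D/C; B; E] holding=- — reached (length 6, optimal by BFS)

unstack(A, C)
putdown(A)
unstack(D, B)
stack(D, A)
pickup(C)
stack(C, D)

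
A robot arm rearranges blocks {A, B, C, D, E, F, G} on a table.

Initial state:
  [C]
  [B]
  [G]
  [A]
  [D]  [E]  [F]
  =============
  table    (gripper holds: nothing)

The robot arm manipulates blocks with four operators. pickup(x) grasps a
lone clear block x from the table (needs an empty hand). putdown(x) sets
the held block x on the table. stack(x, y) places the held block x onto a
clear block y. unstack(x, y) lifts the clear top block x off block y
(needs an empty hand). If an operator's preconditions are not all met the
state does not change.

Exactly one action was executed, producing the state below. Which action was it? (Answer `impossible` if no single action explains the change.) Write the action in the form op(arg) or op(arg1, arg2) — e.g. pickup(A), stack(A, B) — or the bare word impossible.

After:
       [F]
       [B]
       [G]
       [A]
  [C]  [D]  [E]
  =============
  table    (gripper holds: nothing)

impossible

target: towers=[C; D/A/G/B/F; E] holding=-
         pickup(F) → towers=[D/A/G/B/C; E] holding=F
         pickup(E) → towers=[D/A/G/B/C; F] holding=E
     unstack(C, B) → towers=[D/A/G/B; E; F] holding=C
none of the 3 applicable actions match → impossible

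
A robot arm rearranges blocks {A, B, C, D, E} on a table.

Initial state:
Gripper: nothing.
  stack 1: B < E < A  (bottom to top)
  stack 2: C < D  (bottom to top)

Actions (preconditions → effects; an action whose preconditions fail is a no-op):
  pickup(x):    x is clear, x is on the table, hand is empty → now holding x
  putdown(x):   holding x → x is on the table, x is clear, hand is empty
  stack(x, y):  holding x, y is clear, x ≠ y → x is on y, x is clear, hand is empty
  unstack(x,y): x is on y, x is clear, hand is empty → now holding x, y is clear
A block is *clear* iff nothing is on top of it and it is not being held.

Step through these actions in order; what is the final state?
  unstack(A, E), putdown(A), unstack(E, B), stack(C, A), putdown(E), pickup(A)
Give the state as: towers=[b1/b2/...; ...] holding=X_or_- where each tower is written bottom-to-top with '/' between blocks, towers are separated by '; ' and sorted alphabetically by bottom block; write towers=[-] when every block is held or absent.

towers=[B; C/D; E] holding=A

step 1 (unstack(A, E)): towers=[B/E; C/D] holding=A
step 2 (putdown(A)): towers=[A; B/E; C/D] holding=-
step 3 (unstack(E, B)): towers=[A; B; C/D] holding=E
step 4 (stack(C, A)) [no-op]: towers=[A; B; C/D] holding=E
step 5 (putdown(E)): towers=[A; B; C/D; E] holding=-
step 6 (pickup(A)): towers=[B; C/D; E] holding=A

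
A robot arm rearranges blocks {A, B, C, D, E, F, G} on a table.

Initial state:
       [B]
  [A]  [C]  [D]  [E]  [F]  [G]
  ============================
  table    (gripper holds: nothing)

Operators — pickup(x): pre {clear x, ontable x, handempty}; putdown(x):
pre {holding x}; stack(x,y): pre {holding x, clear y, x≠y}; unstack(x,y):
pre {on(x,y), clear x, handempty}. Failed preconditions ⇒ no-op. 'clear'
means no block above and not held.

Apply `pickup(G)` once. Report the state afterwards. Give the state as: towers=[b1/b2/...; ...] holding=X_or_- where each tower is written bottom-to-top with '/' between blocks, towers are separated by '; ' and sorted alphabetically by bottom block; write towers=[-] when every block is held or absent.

towers=[A; C/B; D; E; F] holding=G

before: towers=[A; C/B; D; E; F; G] holding=-
pre[pickup(G)]: clear(G) yes, ontable(G) yes, handempty yes
all met → apply pickup(G)
after:  towers=[A; C/B; D; E; F] holding=G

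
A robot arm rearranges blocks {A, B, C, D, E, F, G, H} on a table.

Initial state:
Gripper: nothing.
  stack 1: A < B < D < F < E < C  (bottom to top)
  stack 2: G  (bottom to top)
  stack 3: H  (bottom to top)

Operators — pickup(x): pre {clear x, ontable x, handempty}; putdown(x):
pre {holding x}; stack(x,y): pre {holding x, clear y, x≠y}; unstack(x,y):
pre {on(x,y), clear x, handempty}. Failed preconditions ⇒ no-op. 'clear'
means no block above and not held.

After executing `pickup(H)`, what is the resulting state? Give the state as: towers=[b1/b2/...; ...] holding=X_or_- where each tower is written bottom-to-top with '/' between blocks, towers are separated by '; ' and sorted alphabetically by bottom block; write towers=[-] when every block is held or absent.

towers=[A/B/D/F/E/C; G] holding=H

before: towers=[A/B/D/F/E/C; G; H] holding=-
pre[pickup(H)]: clear(H) ok, ontable(H) ok, handempty ok
all met → apply pickup(H)
after:  towers=[A/B/D/F/E/C; G] holding=H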